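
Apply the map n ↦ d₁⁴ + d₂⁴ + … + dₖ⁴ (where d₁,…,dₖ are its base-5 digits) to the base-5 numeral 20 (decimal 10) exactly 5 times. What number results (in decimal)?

244

10 = (2,0)_5 → 2⁴ + 0⁴ = 16
16 = (3,1)_5 → 3⁴ + 1⁴ = 82
82 = (3,1,2)_5 → 3⁴ + 1⁴ + 2⁴ = 98
98 = (3,4,3)_5 → 3⁴ + 4⁴ + 3⁴ = 418
418 = (3,1,3,3)_5 → 3⁴ + 1⁴ + 3⁴ + 3⁴ = 244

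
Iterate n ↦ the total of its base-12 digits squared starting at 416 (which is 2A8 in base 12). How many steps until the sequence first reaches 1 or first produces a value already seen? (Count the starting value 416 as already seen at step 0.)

416 = (2,10,8)_12 → 168
168 = (1,2,0)_12 → 5
5 = (5)_12 → 25
25 = (2,1)_12 → 5  — 5 repeats.
That took 4 steps.

4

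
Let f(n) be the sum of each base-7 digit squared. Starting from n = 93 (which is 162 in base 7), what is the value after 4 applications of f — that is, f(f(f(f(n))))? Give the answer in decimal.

45

93 = (1,6,2)_7 → 1² + 6² + 2² = 41
41 = (5,6)_7 → 5² + 6² = 61
61 = (1,1,5)_7 → 1² + 1² + 5² = 27
27 = (3,6)_7 → 3² + 6² = 45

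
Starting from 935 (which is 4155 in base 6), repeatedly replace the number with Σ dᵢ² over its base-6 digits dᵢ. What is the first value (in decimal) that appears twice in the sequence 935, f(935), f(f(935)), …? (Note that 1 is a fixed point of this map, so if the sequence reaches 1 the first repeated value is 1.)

25

935 = (4,1,5,5)_6 → 4² + 1² + 5² + 5² = 67
67 = (1,5,1)_6 → 1² + 5² + 1² = 27
27 = (4,3)_6 → 4² + 3² = 25
25 = (4,1)_6 → 4² + 1² = 17
17 = (2,5)_6 → 2² + 5² = 29
29 = (4,5)_6 → 4² + 5² = 41
41 = (1,0,5)_6 → 1² + 0² + 5² = 26
26 = (4,2)_6 → 4² + 2² = 20
20 = (3,2)_6 → 3² + 2² = 13
13 = (2,1)_6 → 2² + 1² = 5
5 = (5)_6 → 5² = 25  — 25 already appeared earlier.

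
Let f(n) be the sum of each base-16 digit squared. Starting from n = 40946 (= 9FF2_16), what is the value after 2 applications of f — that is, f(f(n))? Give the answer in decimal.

54

40946 = (9,15,15,2)_16 → 9² + 15² + 15² + 2² = 535
535 = (2,1,7)_16 → 2² + 1² + 7² = 54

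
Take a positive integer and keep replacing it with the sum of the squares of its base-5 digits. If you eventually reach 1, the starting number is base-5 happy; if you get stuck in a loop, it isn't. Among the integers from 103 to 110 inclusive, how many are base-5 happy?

2

103: 103 → 25 → 1  (reaches 1)
104: 104 → 32 → 6 → 2 → 4 → 16 → 10 → 4  (repeats 4)
105: 105 → 17 → 13 → 13  (repeats 13)
106: 106 → 18 → 18  (repeats 18)
107: 107 → 21 → 17 → 13 → 13  (repeats 13)
108: 108 → 26 → 2 → 4 → 16 → 10 → 4  (repeats 4)
109: 109 → 33 → 11 → 5 → 1  (reaches 1)
110: 110 → 20 → 16 → 10 → 4 → 16  (repeats 16)
base-5 happy: 103, 109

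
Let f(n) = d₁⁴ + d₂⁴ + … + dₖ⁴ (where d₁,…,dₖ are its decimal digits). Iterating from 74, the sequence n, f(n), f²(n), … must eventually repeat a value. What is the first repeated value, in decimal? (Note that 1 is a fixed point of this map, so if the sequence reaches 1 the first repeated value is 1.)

74 → 7⁴ + 4⁴ = 2657
2657 → 2⁴ + 6⁴ + 5⁴ + 7⁴ = 4338
4338 → 4⁴ + 3⁴ + 3⁴ + 8⁴ = 4514
4514 → 4⁴ + 5⁴ + 1⁴ + 4⁴ = 1138
1138 → 1⁴ + 1⁴ + 3⁴ + 8⁴ = 4179
4179 → 4⁴ + 1⁴ + 7⁴ + 9⁴ = 9219
9219 → 9⁴ + 2⁴ + 1⁴ + 9⁴ = 13139
13139 → 1⁴ + 3⁴ + 1⁴ + 3⁴ + 9⁴ = 6725
6725 → 6⁴ + 7⁴ + 2⁴ + 5⁴ = 4338  — 4338 already appeared earlier.

4338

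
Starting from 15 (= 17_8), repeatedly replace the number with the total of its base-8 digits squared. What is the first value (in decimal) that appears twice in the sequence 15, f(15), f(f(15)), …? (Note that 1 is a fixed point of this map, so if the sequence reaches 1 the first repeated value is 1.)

25

15 = (1,7)_8 → 1² + 7² = 50
50 = (6,2)_8 → 6² + 2² = 40
40 = (5,0)_8 → 5² + 0² = 25
25 = (3,1)_8 → 3² + 1² = 10
10 = (1,2)_8 → 1² + 2² = 5
5 = (5)_8 → 5² = 25  — 25 already appeared earlier.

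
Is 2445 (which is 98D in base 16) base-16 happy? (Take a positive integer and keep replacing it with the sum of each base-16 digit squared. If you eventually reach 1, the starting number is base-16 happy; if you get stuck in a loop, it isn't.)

2445 = (9,8,13)_16 → 314
314 = (1,3,10)_16 → 110
110 = (6,14)_16 → 232
232 = (14,8)_16 → 260
260 = (1,0,4)_16 → 17
17 = (1,1)_16 → 2
2 = (2)_16 → 4
4 = (4)_16 → 16
16 = (1,0)_16 → 1  — reached 1.

base-16 happy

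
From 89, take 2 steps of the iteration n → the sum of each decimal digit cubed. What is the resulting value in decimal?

74

89 → 1241
1241 → 74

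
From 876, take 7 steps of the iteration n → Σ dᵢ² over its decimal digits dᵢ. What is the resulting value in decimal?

876 → 149
149 → 98
98 → 145
145 → 42
42 → 20
20 → 4
4 → 16

16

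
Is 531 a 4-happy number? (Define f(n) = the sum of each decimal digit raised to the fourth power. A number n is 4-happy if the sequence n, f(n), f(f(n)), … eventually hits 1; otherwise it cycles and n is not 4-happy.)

531 → 707
707 → 4802
4802 → 4368
4368 → 5729
5729 → 9603
9603 → 7938
7938 → 13139
13139 → 6725
6725 → 4338
4338 → 4514
4514 → 1138
1138 → 4179
4179 → 9219
9219 → 13139  — 13139 already seen; the sequence cycles without reaching 1.

not 4-happy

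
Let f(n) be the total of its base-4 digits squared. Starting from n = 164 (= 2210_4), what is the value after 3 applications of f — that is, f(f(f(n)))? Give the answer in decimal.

164 = (2,2,1,0)_4 → 2² + 2² + 1² + 0² = 9
9 = (2,1)_4 → 2² + 1² = 5
5 = (1,1)_4 → 1² + 1² = 2

2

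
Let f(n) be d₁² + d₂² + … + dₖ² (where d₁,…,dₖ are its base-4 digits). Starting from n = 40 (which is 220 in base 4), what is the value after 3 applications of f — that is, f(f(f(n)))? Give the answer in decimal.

40 = (2,2,0)_4 → 2² + 2² + 0² = 8
8 = (2,0)_4 → 2² + 0² = 4
4 = (1,0)_4 → 1² + 0² = 1

1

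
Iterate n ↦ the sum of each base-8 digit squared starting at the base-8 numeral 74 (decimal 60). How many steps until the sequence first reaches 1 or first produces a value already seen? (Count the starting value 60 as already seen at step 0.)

60 = (7,4)_8 → 7² + 4² = 49 + 16 = 65
65 = (1,0,1)_8 → 1² + 0² + 1² = 1 + 0 + 1 = 2
2 = (2)_8 → 2² = 4
4 = (4)_8 → 4² = 16
16 = (2,0)_8 → 2² + 0² = 4 + 0 = 4  — 4 repeats.
That took 5 steps.

5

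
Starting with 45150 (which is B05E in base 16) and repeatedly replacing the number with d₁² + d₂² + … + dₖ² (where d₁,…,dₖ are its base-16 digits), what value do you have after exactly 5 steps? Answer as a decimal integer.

91

45150 = (11,0,5,14)_16 → 342
342 = (1,5,6)_16 → 62
62 = (3,14)_16 → 205
205 = (12,13)_16 → 313
313 = (1,3,9)_16 → 91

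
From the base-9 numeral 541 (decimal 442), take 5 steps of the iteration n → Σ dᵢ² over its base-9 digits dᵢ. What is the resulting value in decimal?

442 = (5,4,1)_9 → 42
42 = (4,6)_9 → 52
52 = (5,7)_9 → 74
74 = (8,2)_9 → 68
68 = (7,5)_9 → 74

74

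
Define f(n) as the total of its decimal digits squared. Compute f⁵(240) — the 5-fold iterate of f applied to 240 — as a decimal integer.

240 → 20
20 → 4
4 → 16
16 → 37
37 → 58

58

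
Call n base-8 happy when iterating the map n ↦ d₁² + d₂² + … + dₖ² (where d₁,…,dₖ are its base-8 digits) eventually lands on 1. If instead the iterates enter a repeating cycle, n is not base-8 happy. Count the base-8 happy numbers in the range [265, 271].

1

265: 265 → 18 → 8 → 1  — base-8 happy
266: 266 → 21 → 29 → 34 → 20 → 20  — not base-8 happy
267: 267 → 26 → 13 → 26  — not base-8 happy
268: 268 → 33 → 17 → 5 → 25 → 10 → 5  — not base-8 happy
269: 269 → 42 → 29 → 34 → 20 → 20  — not base-8 happy
270: 270 → 53 → 61 → 74 → 6 → 36 → 32 → 16 → 4 → 16  — not base-8 happy
271: 271 → 66 → 5 → 25 → 10 → 5  — not base-8 happy
base-8 happy: 265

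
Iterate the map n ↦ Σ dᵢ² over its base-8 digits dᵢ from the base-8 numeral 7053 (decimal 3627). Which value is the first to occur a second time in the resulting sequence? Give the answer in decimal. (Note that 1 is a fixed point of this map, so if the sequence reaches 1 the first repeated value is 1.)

26

3627 = (7,0,5,3)_8 → 7² + 0² + 5² + 3² = 49 + 0 + 25 + 9 = 83
83 = (1,2,3)_8 → 1² + 2² + 3² = 1 + 4 + 9 = 14
14 = (1,6)_8 → 1² + 6² = 1 + 36 = 37
37 = (4,5)_8 → 4² + 5² = 16 + 25 = 41
41 = (5,1)_8 → 5² + 1² = 25 + 1 = 26
26 = (3,2)_8 → 3² + 2² = 9 + 4 = 13
13 = (1,5)_8 → 1² + 5² = 1 + 25 = 26  — 26 already appeared earlier.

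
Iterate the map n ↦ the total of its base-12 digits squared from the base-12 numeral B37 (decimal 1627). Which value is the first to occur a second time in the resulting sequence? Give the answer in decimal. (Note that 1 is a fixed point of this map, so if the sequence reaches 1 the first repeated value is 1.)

1627 = (11,3,7)_12 → 179
179 = (1,2,11)_12 → 126
126 = (10,6)_12 → 136
136 = (11,4)_12 → 137
137 = (11,5)_12 → 146
146 = (1,0,2)_12 → 5
5 = (5)_12 → 25
25 = (2,1)_12 → 5  — 5 already appeared earlier.

5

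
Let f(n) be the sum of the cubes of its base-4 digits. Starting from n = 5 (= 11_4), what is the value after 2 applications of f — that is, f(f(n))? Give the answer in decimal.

8

5 = (1,1)_4 → 1³ + 1³ = 2
2 = (2)_4 → 2³ = 8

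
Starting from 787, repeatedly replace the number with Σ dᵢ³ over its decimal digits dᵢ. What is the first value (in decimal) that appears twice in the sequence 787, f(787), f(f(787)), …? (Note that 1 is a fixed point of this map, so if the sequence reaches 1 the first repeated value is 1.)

1

787 → 7³ + 8³ + 7³ = 343 + 512 + 343 = 1198
1198 → 1³ + 1³ + 9³ + 8³ = 1 + 1 + 729 + 512 = 1243
1243 → 1³ + 2³ + 4³ + 3³ = 1 + 8 + 64 + 27 = 100
100 → 1³ + 0³ + 0³ = 1 + 0 + 0 = 1  — reached the fixed point 1.
1 → 1, so 1 is the first repeated value.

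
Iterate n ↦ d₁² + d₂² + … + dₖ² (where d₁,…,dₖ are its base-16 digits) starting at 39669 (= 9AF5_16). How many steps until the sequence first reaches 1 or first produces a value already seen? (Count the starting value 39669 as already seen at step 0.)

39669 = (9,10,15,5)_16 → 9² + 10² + 15² + 5² = 431
431 = (1,10,15)_16 → 1² + 10² + 15² = 326
326 = (1,4,6)_16 → 1² + 4² + 6² = 53
53 = (3,5)_16 → 3² + 5² = 34
34 = (2,2)_16 → 2² + 2² = 8
8 = (8)_16 → 8² = 64
64 = (4,0)_16 → 4² + 0² = 16
16 = (1,0)_16 → 1² + 0² = 1  — reached 1.
That took 8 steps.

8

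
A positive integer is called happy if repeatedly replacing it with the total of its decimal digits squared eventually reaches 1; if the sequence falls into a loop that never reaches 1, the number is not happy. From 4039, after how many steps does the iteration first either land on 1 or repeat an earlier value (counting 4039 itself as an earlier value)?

4039 → 4² + 0² + 3² + 9² = 16 + 0 + 9 + 81 = 106
106 → 1² + 0² + 6² = 1 + 0 + 36 = 37
37 → 3² + 7² = 9 + 49 = 58
58 → 5² + 8² = 25 + 64 = 89
89 → 8² + 9² = 64 + 81 = 145
145 → 1² + 4² + 5² = 1 + 16 + 25 = 42
42 → 4² + 2² = 16 + 4 = 20
20 → 2² + 0² = 4 + 0 = 4
4 → 4² = 16
16 → 1² + 6² = 1 + 36 = 37  — 37 repeats.
That took 10 steps.

10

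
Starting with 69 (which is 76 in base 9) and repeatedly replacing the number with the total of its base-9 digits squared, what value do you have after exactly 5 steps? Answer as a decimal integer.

89

69 = (7,6)_9 → 7² + 6² = 85
85 = (1,0,4)_9 → 1² + 0² + 4² = 17
17 = (1,8)_9 → 1² + 8² = 65
65 = (7,2)_9 → 7² + 2² = 53
53 = (5,8)_9 → 5² + 8² = 89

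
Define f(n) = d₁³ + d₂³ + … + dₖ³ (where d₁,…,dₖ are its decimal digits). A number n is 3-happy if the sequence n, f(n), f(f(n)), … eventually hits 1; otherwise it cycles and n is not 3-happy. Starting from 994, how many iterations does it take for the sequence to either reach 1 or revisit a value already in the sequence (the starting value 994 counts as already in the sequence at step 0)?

5

994 → 9³ + 9³ + 4³ = 729 + 729 + 64 = 1522
1522 → 1³ + 5³ + 2³ + 2³ = 1 + 125 + 8 + 8 = 142
142 → 1³ + 4³ + 2³ = 1 + 64 + 8 = 73
73 → 7³ + 3³ = 343 + 27 = 370
370 → 3³ + 7³ + 0³ = 27 + 343 + 0 = 370  — 370 repeats.
That took 5 steps.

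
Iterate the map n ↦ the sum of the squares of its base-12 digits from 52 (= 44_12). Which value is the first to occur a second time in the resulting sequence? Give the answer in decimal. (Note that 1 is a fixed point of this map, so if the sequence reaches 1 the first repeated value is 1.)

52 = (4,4)_12 → 4² + 4² = 32
32 = (2,8)_12 → 2² + 8² = 68
68 = (5,8)_12 → 5² + 8² = 89
89 = (7,5)_12 → 7² + 5² = 74
74 = (6,2)_12 → 6² + 2² = 40
40 = (3,4)_12 → 3² + 4² = 25
25 = (2,1)_12 → 2² + 1² = 5
5 = (5)_12 → 5² = 25  — 25 already appeared earlier.

25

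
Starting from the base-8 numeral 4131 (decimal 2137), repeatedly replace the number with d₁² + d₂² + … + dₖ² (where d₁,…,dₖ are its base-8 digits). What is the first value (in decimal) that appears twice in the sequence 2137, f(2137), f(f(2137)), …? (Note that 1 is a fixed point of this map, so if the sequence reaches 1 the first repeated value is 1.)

2137 = (4,1,3,1)_8 → 4² + 1² + 3² + 1² = 16 + 1 + 9 + 1 = 27
27 = (3,3)_8 → 3² + 3² = 9 + 9 = 18
18 = (2,2)_8 → 2² + 2² = 4 + 4 = 8
8 = (1,0)_8 → 1² + 0² = 1 + 0 = 1  — reached the fixed point 1.
1 → 1, so 1 is the first repeated value.

1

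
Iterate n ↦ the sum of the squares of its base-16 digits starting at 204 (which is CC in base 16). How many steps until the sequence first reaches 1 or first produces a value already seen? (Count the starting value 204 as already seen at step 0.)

204 = (12,12)_16 → 12² + 12² = 144 + 144 = 288
288 = (1,2,0)_16 → 1² + 2² + 0² = 1 + 4 + 0 = 5
5 = (5)_16 → 5² = 25
25 = (1,9)_16 → 1² + 9² = 1 + 81 = 82
82 = (5,2)_16 → 5² + 2² = 25 + 4 = 29
29 = (1,13)_16 → 1² + 13² = 1 + 169 = 170
170 = (10,10)_16 → 10² + 10² = 100 + 100 = 200
200 = (12,8)_16 → 12² + 8² = 144 + 64 = 208
208 = (13,0)_16 → 13² + 0² = 169 + 0 = 169
169 = (10,9)_16 → 10² + 9² = 100 + 81 = 181
181 = (11,5)_16 → 11² + 5² = 121 + 25 = 146
146 = (9,2)_16 → 9² + 2² = 81 + 4 = 85
85 = (5,5)_16 → 5² + 5² = 25 + 25 = 50
50 = (3,2)_16 → 3² + 2² = 9 + 4 = 13
13 = (13)_16 → 13² = 169  — 169 repeats.
That took 15 steps.

15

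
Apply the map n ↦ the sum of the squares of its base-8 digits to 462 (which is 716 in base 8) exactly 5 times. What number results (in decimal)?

26

462 = (7,1,6)_8 → 7² + 1² + 6² = 86
86 = (1,2,6)_8 → 1² + 2² + 6² = 41
41 = (5,1)_8 → 5² + 1² = 26
26 = (3,2)_8 → 3² + 2² = 13
13 = (1,5)_8 → 1² + 5² = 26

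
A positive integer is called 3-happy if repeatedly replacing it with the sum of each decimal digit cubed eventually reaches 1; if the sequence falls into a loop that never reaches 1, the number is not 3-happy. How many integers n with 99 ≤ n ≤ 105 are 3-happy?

99: 99 → 1458 → 702 → 351 → 153 → 153  (repeats 153)
100: 100 → 1  (reaches 1)
101: 101 → 2 → 8 → 512 → 134 → 92 → 737 → 713 → 371 → 371  (repeats 371)
102: 102 → 9 → 729 → 1080 → 513 → 153 → 153  (repeats 153)
103: 103 → 28 → 520 → 133 → 55 → 250 → 133  (repeats 133)
104: 104 → 65 → 341 → 92 → 737 → 713 → 371 → 371  (repeats 371)
105: 105 → 126 → 225 → 141 → 66 → 432 → 99 → 1458 → 702 → 351 → 153 → 153  (repeats 153)
3-happy: 100

1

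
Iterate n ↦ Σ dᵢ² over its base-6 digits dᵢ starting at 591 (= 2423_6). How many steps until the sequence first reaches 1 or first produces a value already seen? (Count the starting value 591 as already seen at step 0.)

11

591 = (2,4,2,3)_6 → 2² + 4² + 2² + 3² = 33
33 = (5,3)_6 → 5² + 3² = 34
34 = (5,4)_6 → 5² + 4² = 41
41 = (1,0,5)_6 → 1² + 0² + 5² = 26
26 = (4,2)_6 → 4² + 2² = 20
20 = (3,2)_6 → 3² + 2² = 13
13 = (2,1)_6 → 2² + 1² = 5
5 = (5)_6 → 5² = 25
25 = (4,1)_6 → 4² + 1² = 17
17 = (2,5)_6 → 2² + 5² = 29
29 = (4,5)_6 → 4² + 5² = 41  — 41 repeats.
That took 11 steps.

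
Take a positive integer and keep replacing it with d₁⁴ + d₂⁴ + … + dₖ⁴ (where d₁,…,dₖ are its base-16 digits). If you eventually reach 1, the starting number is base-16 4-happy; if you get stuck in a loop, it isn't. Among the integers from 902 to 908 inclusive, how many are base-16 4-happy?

3

902: 902 → 5473 → 1923 → 6578 → 21219 → 39138 → 49089 → 86003 → 101588 → 53650 → 35139 → 10994 → 60657 → 109778 → 59314 → 55474 → 47314 → 47314  — not base-16 4-happy
903: 903 → 6578 → 21219 → 39138 → 49089 → 86003 → 101588 → 53650 → 35139 → 10994 → 60657 → 109778 → 59314 → 55474 → 47314 → 47314  — not base-16 4-happy
904: 904 → 8273 → 642 → 4128 → 17 → 2 → 16 → 1  — base-16 4-happy
905: 905 → 10738 → 57218 → 83298 → 2194 → 10673 → 21219 → 39138 → 49089 → 86003 → 101588 → 53650 → 35139 → 10994 → 60657 → 109778 → 59314 → 55474 → 47314 → 47314  — not base-16 4-happy
906: 906 → 14177 → 3779 → 59233 → 42114 → 14368 → 4193 → 1298 → 642 → 4128 → 17 → 2 → 16 → 1  — base-16 4-happy
907: 907 → 18818 → 10929 → 24658 → 1937 → 8963 → 178 → 14657 → 6899 → 60707 → 67074 → 1313 → 642 → 4128 → 17 → 2 → 16 → 1  — base-16 4-happy
908: 908 → 24913 → 1923 → 6578 → 21219 → 39138 → 49089 → 86003 → 101588 → 53650 → 35139 → 10994 → 60657 → 109778 → 59314 → 55474 → 47314 → 47314  — not base-16 4-happy
base-16 4-happy: 904, 906, 907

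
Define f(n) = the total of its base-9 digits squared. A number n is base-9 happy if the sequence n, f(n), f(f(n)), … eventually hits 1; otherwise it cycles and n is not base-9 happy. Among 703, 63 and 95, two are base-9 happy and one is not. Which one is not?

703: 703 → 101 → 9 → 1  — reaches 1 (base-9 happy)
63: 63 → 49 → 41 → 41  — repeats 41 (not base-9 happy)
95: 95 → 27 → 9 → 1  — reaches 1 (base-9 happy)

63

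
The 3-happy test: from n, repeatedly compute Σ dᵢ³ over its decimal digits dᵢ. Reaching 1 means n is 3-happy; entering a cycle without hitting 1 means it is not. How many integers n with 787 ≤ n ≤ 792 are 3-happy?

787: 787 → 1198 → 1243 → 100 → 1  — 3-happy
788: 788 → 1367 → 587 → 980 → 1241 → 74 → 407 → 407  — not 3-happy
789: 789 → 1584 → 702 → 351 → 153 → 153  — not 3-happy
790: 790 → 1072 → 352 → 160 → 217 → 352  — not 3-happy
791: 791 → 1073 → 371 → 371  — not 3-happy
792: 792 → 1080 → 513 → 153 → 153  — not 3-happy
3-happy: 787

1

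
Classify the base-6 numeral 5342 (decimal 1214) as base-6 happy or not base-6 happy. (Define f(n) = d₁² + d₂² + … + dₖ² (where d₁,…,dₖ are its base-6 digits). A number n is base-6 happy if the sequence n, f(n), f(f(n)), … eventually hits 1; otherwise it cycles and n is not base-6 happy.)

not base-6 happy

1214 = (5,3,4,2)_6 → 5² + 3² + 4² + 2² = 54
54 = (1,3,0)_6 → 1² + 3² + 0² = 10
10 = (1,4)_6 → 1² + 4² = 17
17 = (2,5)_6 → 2² + 5² = 29
29 = (4,5)_6 → 4² + 5² = 41
41 = (1,0,5)_6 → 1² + 0² + 5² = 26
26 = (4,2)_6 → 4² + 2² = 20
20 = (3,2)_6 → 3² + 2² = 13
13 = (2,1)_6 → 2² + 1² = 5
5 = (5)_6 → 5² = 25
25 = (4,1)_6 → 4² + 1² = 17  — 17 already seen; the sequence cycles without reaching 1.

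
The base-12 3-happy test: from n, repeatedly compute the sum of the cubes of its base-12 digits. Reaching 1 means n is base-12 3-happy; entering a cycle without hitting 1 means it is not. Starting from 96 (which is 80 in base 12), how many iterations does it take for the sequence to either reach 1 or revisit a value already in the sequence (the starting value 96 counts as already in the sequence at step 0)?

96 = (8,0)_12 → 8³ + 0³ = 512 + 0 = 512
512 = (3,6,8)_12 → 3³ + 6³ + 8³ = 27 + 216 + 512 = 755
755 = (5,2,11)_12 → 5³ + 2³ + 11³ = 125 + 8 + 1331 = 1464
1464 = (10,2,0)_12 → 10³ + 2³ + 0³ = 1000 + 8 + 0 = 1008
1008 = (7,0,0)_12 → 7³ + 0³ + 0³ = 343 + 0 + 0 = 343
343 = (2,4,7)_12 → 2³ + 4³ + 7³ = 8 + 64 + 343 = 415
415 = (2,10,7)_12 → 2³ + 10³ + 7³ = 8 + 1000 + 343 = 1351
1351 = (9,4,7)_12 → 9³ + 4³ + 7³ = 729 + 64 + 343 = 1136
1136 = (7,10,8)_12 → 7³ + 10³ + 8³ = 343 + 1000 + 512 = 1855
1855 = (1,0,10,7)_12 → 1³ + 0³ + 10³ + 7³ = 1 + 0 + 1000 + 343 = 1344
1344 = (9,4,0)_12 → 9³ + 4³ + 0³ = 729 + 64 + 0 = 793
793 = (5,6,1)_12 → 5³ + 6³ + 1³ = 125 + 216 + 1 = 342
342 = (2,4,6)_12 → 2³ + 4³ + 6³ = 8 + 64 + 216 = 288
288 = (2,0,0)_12 → 2³ + 0³ + 0³ = 8 + 0 + 0 = 8
8 = (8)_12 → 8³ = 512  — 512 repeats.
That took 15 steps.

15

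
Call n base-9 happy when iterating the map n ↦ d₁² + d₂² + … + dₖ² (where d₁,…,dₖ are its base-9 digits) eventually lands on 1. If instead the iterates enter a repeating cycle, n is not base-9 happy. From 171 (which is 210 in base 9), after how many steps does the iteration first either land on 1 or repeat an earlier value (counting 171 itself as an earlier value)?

6

171 = (2,1,0)_9 → 2² + 1² + 0² = 5
5 = (5)_9 → 5² = 25
25 = (2,7)_9 → 2² + 7² = 53
53 = (5,8)_9 → 5² + 8² = 89
89 = (1,0,8)_9 → 1² + 0² + 8² = 65
65 = (7,2)_9 → 7² + 2² = 53  — 53 repeats.
That took 6 steps.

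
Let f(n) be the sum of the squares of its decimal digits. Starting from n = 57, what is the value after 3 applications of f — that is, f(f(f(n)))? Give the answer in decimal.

61

57 → 5² + 7² = 74
74 → 7² + 4² = 65
65 → 6² + 5² = 61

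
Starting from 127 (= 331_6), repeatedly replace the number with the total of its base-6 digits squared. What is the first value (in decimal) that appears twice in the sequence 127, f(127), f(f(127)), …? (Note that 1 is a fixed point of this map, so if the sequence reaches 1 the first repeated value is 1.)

17

127 = (3,3,1)_6 → 3² + 3² + 1² = 9 + 9 + 1 = 19
19 = (3,1)_6 → 3² + 1² = 9 + 1 = 10
10 = (1,4)_6 → 1² + 4² = 1 + 16 = 17
17 = (2,5)_6 → 2² + 5² = 4 + 25 = 29
29 = (4,5)_6 → 4² + 5² = 16 + 25 = 41
41 = (1,0,5)_6 → 1² + 0² + 5² = 1 + 0 + 25 = 26
26 = (4,2)_6 → 4² + 2² = 16 + 4 = 20
20 = (3,2)_6 → 3² + 2² = 9 + 4 = 13
13 = (2,1)_6 → 2² + 1² = 4 + 1 = 5
5 = (5)_6 → 5² = 25
25 = (4,1)_6 → 4² + 1² = 16 + 1 = 17  — 17 already appeared earlier.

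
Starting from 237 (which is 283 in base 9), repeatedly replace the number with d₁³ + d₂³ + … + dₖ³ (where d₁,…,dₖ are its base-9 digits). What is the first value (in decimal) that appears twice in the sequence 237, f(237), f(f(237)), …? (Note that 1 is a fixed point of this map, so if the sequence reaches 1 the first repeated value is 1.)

237 = (2,8,3)_9 → 2³ + 8³ + 3³ = 547
547 = (6,6,7)_9 → 6³ + 6³ + 7³ = 775
775 = (1,0,5,1)_9 → 1³ + 0³ + 5³ + 1³ = 127
127 = (1,5,1)_9 → 1³ + 5³ + 1³ = 127  — 127 already appeared earlier.

127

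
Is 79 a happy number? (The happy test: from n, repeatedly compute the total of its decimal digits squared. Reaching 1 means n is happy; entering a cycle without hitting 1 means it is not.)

happy

79 → 7² + 9² = 49 + 81 = 130
130 → 1² + 3² + 0² = 1 + 9 + 0 = 10
10 → 1² + 0² = 1 + 0 = 1  — reached 1.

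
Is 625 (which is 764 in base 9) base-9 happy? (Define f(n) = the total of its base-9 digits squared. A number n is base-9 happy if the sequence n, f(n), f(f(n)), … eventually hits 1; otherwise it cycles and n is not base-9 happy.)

base-9 happy

625 = (7,6,4)_9 → 7² + 6² + 4² = 49 + 36 + 16 = 101
101 = (1,2,2)_9 → 1² + 2² + 2² = 1 + 4 + 4 = 9
9 = (1,0)_9 → 1² + 0² = 1 + 0 = 1  — reached 1.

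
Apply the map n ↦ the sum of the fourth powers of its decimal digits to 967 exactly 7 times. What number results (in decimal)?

967 → 9⁴ + 6⁴ + 7⁴ = 6561 + 1296 + 2401 = 10258
10258 → 1⁴ + 0⁴ + 2⁴ + 5⁴ + 8⁴ = 1 + 0 + 16 + 625 + 4096 = 4738
4738 → 4⁴ + 7⁴ + 3⁴ + 8⁴ = 256 + 2401 + 81 + 4096 = 6834
6834 → 6⁴ + 8⁴ + 3⁴ + 4⁴ = 1296 + 4096 + 81 + 256 = 5729
5729 → 5⁴ + 7⁴ + 2⁴ + 9⁴ = 625 + 2401 + 16 + 6561 = 9603
9603 → 9⁴ + 6⁴ + 0⁴ + 3⁴ = 6561 + 1296 + 0 + 81 = 7938
7938 → 7⁴ + 9⁴ + 3⁴ + 8⁴ = 2401 + 6561 + 81 + 4096 = 13139

13139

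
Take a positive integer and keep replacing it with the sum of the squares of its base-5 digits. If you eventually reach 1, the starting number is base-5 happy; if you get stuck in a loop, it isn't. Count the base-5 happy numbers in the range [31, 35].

31: 31 → 3 → 9 → 17 → 13 → 13  (repeats 13)
32: 32 → 6 → 2 → 4 → 16 → 10 → 4  (repeats 4)
33: 33 → 11 → 5 → 1  (reaches 1)
34: 34 → 18 → 18  (repeats 18)
35: 35 → 5 → 1  (reaches 1)
base-5 happy: 33, 35

2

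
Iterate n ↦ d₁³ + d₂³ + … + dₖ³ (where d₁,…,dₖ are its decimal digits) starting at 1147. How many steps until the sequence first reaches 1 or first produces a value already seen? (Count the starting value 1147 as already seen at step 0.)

1147 → 1³ + 1³ + 4³ + 7³ = 409
409 → 4³ + 0³ + 9³ = 793
793 → 7³ + 9³ + 3³ = 1099
1099 → 1³ + 0³ + 9³ + 9³ = 1459
1459 → 1³ + 4³ + 5³ + 9³ = 919
919 → 9³ + 1³ + 9³ = 1459  — 1459 repeats.
That took 6 steps.

6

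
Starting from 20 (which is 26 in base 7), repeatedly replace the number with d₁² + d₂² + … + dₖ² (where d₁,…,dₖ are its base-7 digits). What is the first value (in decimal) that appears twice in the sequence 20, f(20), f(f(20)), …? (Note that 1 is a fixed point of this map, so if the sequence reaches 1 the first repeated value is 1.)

20 = (2,6)_7 → 2² + 6² = 40
40 = (5,5)_7 → 5² + 5² = 50
50 = (1,0,1)_7 → 1² + 0² + 1² = 2
2 = (2)_7 → 2² = 4
4 = (4)_7 → 4² = 16
16 = (2,2)_7 → 2² + 2² = 8
8 = (1,1)_7 → 1² + 1² = 2  — 2 already appeared earlier.

2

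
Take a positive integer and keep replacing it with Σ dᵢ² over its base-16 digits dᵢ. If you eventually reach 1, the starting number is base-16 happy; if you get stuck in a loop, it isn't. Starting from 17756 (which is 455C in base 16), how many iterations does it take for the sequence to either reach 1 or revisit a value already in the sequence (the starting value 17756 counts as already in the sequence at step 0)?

17756 = (4,5,5,12)_16 → 4² + 5² + 5² + 12² = 16 + 25 + 25 + 144 = 210
210 = (13,2)_16 → 13² + 2² = 169 + 4 = 173
173 = (10,13)_16 → 10² + 13² = 100 + 169 = 269
269 = (1,0,13)_16 → 1² + 0² + 13² = 1 + 0 + 169 = 170
170 = (10,10)_16 → 10² + 10² = 100 + 100 = 200
200 = (12,8)_16 → 12² + 8² = 144 + 64 = 208
208 = (13,0)_16 → 13² + 0² = 169 + 0 = 169
169 = (10,9)_16 → 10² + 9² = 100 + 81 = 181
181 = (11,5)_16 → 11² + 5² = 121 + 25 = 146
146 = (9,2)_16 → 9² + 2² = 81 + 4 = 85
85 = (5,5)_16 → 5² + 5² = 25 + 25 = 50
50 = (3,2)_16 → 3² + 2² = 9 + 4 = 13
13 = (13)_16 → 13² = 169  — 169 repeats.
That took 13 steps.

13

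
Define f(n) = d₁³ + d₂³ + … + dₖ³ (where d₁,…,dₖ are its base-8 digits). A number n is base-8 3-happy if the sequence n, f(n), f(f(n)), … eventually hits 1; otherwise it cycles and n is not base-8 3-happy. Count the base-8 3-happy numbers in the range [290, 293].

1

290: 290 → 136 → 9 → 2 → 8 → 1  (reaches 1)
291: 291 → 155 → 62 → 559 → 469 → 476 → 434 → 440 → 559  (repeats 559)
292: 292 → 192 → 27 → 54 → 432 → 432  (repeats 432)
293: 293 → 253 → 495 → 811 → 217 → 55 → 559 → 469 → 476 → 434 → 440 → 559  (repeats 559)
base-8 3-happy: 290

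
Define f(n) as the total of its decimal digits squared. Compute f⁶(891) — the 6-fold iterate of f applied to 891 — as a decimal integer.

85

891 → 8² + 9² + 1² = 146
146 → 1² + 4² + 6² = 53
53 → 5² + 3² = 34
34 → 3² + 4² = 25
25 → 2² + 5² = 29
29 → 2² + 9² = 85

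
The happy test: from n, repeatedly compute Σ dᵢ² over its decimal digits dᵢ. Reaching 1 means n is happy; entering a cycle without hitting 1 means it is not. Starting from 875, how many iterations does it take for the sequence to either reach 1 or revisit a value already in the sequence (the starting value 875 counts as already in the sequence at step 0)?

13

875 → 8² + 7² + 5² = 138
138 → 1² + 3² + 8² = 74
74 → 7² + 4² = 65
65 → 6² + 5² = 61
61 → 6² + 1² = 37
37 → 3² + 7² = 58
58 → 5² + 8² = 89
89 → 8² + 9² = 145
145 → 1² + 4² + 5² = 42
42 → 4² + 2² = 20
20 → 2² + 0² = 4
4 → 4² = 16
16 → 1² + 6² = 37  — 37 repeats.
That took 13 steps.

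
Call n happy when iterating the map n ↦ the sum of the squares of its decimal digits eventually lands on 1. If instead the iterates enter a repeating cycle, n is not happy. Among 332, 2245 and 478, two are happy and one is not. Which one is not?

332: 332 → 22 → 8 → 64 → 52 → 29 → 85 → 89 → 145 → 42 → 20 → 4 → 16 → 37 → 58 → 89  — repeats 89 (not happy)
2245: 2245 → 49 → 97 → 130 → 10 → 1  — reaches 1 (happy)
478: 478 → 129 → 86 → 100 → 1  — reaches 1 (happy)

332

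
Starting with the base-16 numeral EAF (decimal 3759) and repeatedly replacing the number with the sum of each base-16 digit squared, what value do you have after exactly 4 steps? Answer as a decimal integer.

3759 = (14,10,15)_16 → 14² + 10² + 15² = 196 + 100 + 225 = 521
521 = (2,0,9)_16 → 2² + 0² + 9² = 4 + 0 + 81 = 85
85 = (5,5)_16 → 5² + 5² = 25 + 25 = 50
50 = (3,2)_16 → 3² + 2² = 9 + 4 = 13

13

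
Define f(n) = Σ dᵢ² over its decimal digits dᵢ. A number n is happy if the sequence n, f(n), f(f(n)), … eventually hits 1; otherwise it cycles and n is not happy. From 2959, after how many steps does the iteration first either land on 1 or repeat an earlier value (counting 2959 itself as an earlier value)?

2959 → 2² + 9² + 5² + 9² = 191
191 → 1² + 9² + 1² = 83
83 → 8² + 3² = 73
73 → 7² + 3² = 58
58 → 5² + 8² = 89
89 → 8² + 9² = 145
145 → 1² + 4² + 5² = 42
42 → 4² + 2² = 20
20 → 2² + 0² = 4
4 → 4² = 16
16 → 1² + 6² = 37
37 → 3² + 7² = 58  — 58 repeats.
That took 12 steps.

12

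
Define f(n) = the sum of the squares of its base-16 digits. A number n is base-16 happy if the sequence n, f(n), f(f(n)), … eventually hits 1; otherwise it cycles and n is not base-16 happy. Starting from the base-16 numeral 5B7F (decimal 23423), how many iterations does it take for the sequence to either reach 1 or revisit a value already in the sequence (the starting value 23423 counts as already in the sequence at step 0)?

23423 = (5,11,7,15)_16 → 5² + 11² + 7² + 15² = 25 + 121 + 49 + 225 = 420
420 = (1,10,4)_16 → 1² + 10² + 4² = 1 + 100 + 16 = 117
117 = (7,5)_16 → 7² + 5² = 49 + 25 = 74
74 = (4,10)_16 → 4² + 10² = 16 + 100 = 116
116 = (7,4)_16 → 7² + 4² = 49 + 16 = 65
65 = (4,1)_16 → 4² + 1² = 16 + 1 = 17
17 = (1,1)_16 → 1² + 1² = 1 + 1 = 2
2 = (2)_16 → 2² = 4
4 = (4)_16 → 4² = 16
16 = (1,0)_16 → 1² + 0² = 1 + 0 = 1  — reached 1.
That took 10 steps.

10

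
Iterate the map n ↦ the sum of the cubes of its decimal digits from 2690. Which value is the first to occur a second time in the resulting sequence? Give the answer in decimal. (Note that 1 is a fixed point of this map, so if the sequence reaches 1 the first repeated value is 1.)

2690 → 2³ + 6³ + 9³ + 0³ = 953
953 → 9³ + 5³ + 3³ = 881
881 → 8³ + 8³ + 1³ = 1025
1025 → 1³ + 0³ + 2³ + 5³ = 134
134 → 1³ + 3³ + 4³ = 92
92 → 9³ + 2³ = 737
737 → 7³ + 3³ + 7³ = 713
713 → 7³ + 1³ + 3³ = 371
371 → 3³ + 7³ + 1³ = 371  — 371 already appeared earlier.

371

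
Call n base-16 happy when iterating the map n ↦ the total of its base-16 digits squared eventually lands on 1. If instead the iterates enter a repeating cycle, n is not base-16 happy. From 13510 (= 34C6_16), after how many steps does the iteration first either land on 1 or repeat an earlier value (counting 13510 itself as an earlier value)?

10

13510 = (3,4,12,6)_16 → 3² + 4² + 12² + 6² = 9 + 16 + 144 + 36 = 205
205 = (12,13)_16 → 12² + 13² = 144 + 169 = 313
313 = (1,3,9)_16 → 1² + 3² + 9² = 1 + 9 + 81 = 91
91 = (5,11)_16 → 5² + 11² = 25 + 121 = 146
146 = (9,2)_16 → 9² + 2² = 81 + 4 = 85
85 = (5,5)_16 → 5² + 5² = 25 + 25 = 50
50 = (3,2)_16 → 3² + 2² = 9 + 4 = 13
13 = (13)_16 → 13² = 169
169 = (10,9)_16 → 10² + 9² = 100 + 81 = 181
181 = (11,5)_16 → 11² + 5² = 121 + 25 = 146  — 146 repeats.
That took 10 steps.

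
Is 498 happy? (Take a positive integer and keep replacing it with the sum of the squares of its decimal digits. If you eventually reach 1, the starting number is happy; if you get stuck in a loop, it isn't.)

not happy

498 → 4² + 9² + 8² = 16 + 81 + 64 = 161
161 → 1² + 6² + 1² = 1 + 36 + 1 = 38
38 → 3² + 8² = 9 + 64 = 73
73 → 7² + 3² = 49 + 9 = 58
58 → 5² + 8² = 25 + 64 = 89
89 → 8² + 9² = 64 + 81 = 145
145 → 1² + 4² + 5² = 1 + 16 + 25 = 42
42 → 4² + 2² = 16 + 4 = 20
20 → 2² + 0² = 4 + 0 = 4
4 → 4² = 16
16 → 1² + 6² = 1 + 36 = 37
37 → 3² + 7² = 9 + 49 = 58  — 58 already seen; the sequence cycles without reaching 1.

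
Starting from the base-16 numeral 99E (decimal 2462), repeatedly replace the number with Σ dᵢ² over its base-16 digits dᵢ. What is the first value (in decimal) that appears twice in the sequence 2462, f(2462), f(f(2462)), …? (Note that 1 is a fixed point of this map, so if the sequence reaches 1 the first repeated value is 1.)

169

2462 = (9,9,14)_16 → 9² + 9² + 14² = 358
358 = (1,6,6)_16 → 1² + 6² + 6² = 73
73 = (4,9)_16 → 4² + 9² = 97
97 = (6,1)_16 → 6² + 1² = 37
37 = (2,5)_16 → 2² + 5² = 29
29 = (1,13)_16 → 1² + 13² = 170
170 = (10,10)_16 → 10² + 10² = 200
200 = (12,8)_16 → 12² + 8² = 208
208 = (13,0)_16 → 13² + 0² = 169
169 = (10,9)_16 → 10² + 9² = 181
181 = (11,5)_16 → 11² + 5² = 146
146 = (9,2)_16 → 9² + 2² = 85
85 = (5,5)_16 → 5² + 5² = 50
50 = (3,2)_16 → 3² + 2² = 13
13 = (13)_16 → 13² = 169  — 169 already appeared earlier.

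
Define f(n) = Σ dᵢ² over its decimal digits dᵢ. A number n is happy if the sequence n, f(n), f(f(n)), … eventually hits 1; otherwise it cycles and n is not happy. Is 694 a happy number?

694 → 6² + 9² + 4² = 36 + 81 + 16 = 133
133 → 1² + 3² + 3² = 1 + 9 + 9 = 19
19 → 1² + 9² = 1 + 81 = 82
82 → 8² + 2² = 64 + 4 = 68
68 → 6² + 8² = 36 + 64 = 100
100 → 1² + 0² + 0² = 1 + 0 + 0 = 1  — reached 1.

happy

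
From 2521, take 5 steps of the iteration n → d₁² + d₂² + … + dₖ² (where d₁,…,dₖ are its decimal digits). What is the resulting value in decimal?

89

2521 → 2² + 5² + 2² + 1² = 34
34 → 3² + 4² = 25
25 → 2² + 5² = 29
29 → 2² + 9² = 85
85 → 8² + 5² = 89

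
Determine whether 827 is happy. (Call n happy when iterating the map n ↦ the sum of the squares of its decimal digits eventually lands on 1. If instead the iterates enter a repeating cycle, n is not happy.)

827 → 8² + 2² + 7² = 64 + 4 + 49 = 117
117 → 1² + 1² + 7² = 1 + 1 + 49 = 51
51 → 5² + 1² = 25 + 1 = 26
26 → 2² + 6² = 4 + 36 = 40
40 → 4² + 0² = 16 + 0 = 16
16 → 1² + 6² = 1 + 36 = 37
37 → 3² + 7² = 9 + 49 = 58
58 → 5² + 8² = 25 + 64 = 89
89 → 8² + 9² = 64 + 81 = 145
145 → 1² + 4² + 5² = 1 + 16 + 25 = 42
42 → 4² + 2² = 16 + 4 = 20
20 → 2² + 0² = 4 + 0 = 4
4 → 4² = 16  — 16 already seen; the sequence cycles without reaching 1.

not happy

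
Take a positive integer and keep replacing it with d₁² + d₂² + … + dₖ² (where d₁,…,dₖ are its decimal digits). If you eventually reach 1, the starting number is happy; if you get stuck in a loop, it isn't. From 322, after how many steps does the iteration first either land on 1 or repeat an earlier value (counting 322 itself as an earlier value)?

14

322 → 3² + 2² + 2² = 17
17 → 1² + 7² = 50
50 → 5² + 0² = 25
25 → 2² + 5² = 29
29 → 2² + 9² = 85
85 → 8² + 5² = 89
89 → 8² + 9² = 145
145 → 1² + 4² + 5² = 42
42 → 4² + 2² = 20
20 → 2² + 0² = 4
4 → 4² = 16
16 → 1² + 6² = 37
37 → 3² + 7² = 58
58 → 5² + 8² = 89  — 89 repeats.
That took 14 steps.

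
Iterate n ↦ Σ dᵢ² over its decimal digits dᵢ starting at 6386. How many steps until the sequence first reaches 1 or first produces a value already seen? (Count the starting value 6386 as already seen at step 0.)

6386 → 6² + 3² + 8² + 6² = 145
145 → 1² + 4² + 5² = 42
42 → 4² + 2² = 20
20 → 2² + 0² = 4
4 → 4² = 16
16 → 1² + 6² = 37
37 → 3² + 7² = 58
58 → 5² + 8² = 89
89 → 8² + 9² = 145  — 145 repeats.
That took 9 steps.

9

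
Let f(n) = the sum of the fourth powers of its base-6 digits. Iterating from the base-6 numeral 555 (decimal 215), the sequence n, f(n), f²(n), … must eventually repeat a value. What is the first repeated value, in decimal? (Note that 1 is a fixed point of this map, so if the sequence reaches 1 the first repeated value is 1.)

963

215 = (5,5,5)_6 → 5⁴ + 5⁴ + 5⁴ = 1875
1875 = (1,2,4,0,3)_6 → 1⁴ + 2⁴ + 4⁴ + 0⁴ + 3⁴ = 354
354 = (1,3,5,0)_6 → 1⁴ + 3⁴ + 5⁴ + 0⁴ = 707
707 = (3,1,3,5)_6 → 3⁴ + 1⁴ + 3⁴ + 5⁴ = 788
788 = (3,3,5,2)_6 → 3⁴ + 3⁴ + 5⁴ + 2⁴ = 803
803 = (3,4,1,5)_6 → 3⁴ + 4⁴ + 1⁴ + 5⁴ = 963
963 = (4,2,4,3)_6 → 4⁴ + 2⁴ + 4⁴ + 3⁴ = 609
609 = (2,4,5,3)_6 → 2⁴ + 4⁴ + 5⁴ + 3⁴ = 978
978 = (4,3,1,0)_6 → 4⁴ + 3⁴ + 1⁴ + 0⁴ = 338
338 = (1,3,2,2)_6 → 1⁴ + 3⁴ + 2⁴ + 2⁴ = 114
114 = (3,1,0)_6 → 3⁴ + 1⁴ + 0⁴ = 82
82 = (2,1,4)_6 → 2⁴ + 1⁴ + 4⁴ = 273
273 = (1,1,3,3)_6 → 1⁴ + 1⁴ + 3⁴ + 3⁴ = 164
164 = (4,3,2)_6 → 4⁴ + 3⁴ + 2⁴ = 353
353 = (1,3,4,5)_6 → 1⁴ + 3⁴ + 4⁴ + 5⁴ = 963  — 963 already appeared earlier.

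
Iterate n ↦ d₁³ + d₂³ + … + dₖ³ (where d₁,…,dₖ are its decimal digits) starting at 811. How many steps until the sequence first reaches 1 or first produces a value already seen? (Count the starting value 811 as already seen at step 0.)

5

811 → 8³ + 1³ + 1³ = 514
514 → 5³ + 1³ + 4³ = 190
190 → 1³ + 9³ + 0³ = 730
730 → 7³ + 3³ + 0³ = 370
370 → 3³ + 7³ + 0³ = 370  — 370 repeats.
That took 5 steps.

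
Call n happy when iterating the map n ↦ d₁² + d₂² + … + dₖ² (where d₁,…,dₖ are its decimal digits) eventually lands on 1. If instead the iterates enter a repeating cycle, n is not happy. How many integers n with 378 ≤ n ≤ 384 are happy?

2

378: 378 → 122 → 9 → 81 → 65 → 61 → 37 → 58 → 89 → 145 → 42 → 20 → 4 → 16 → 37  (repeats 37)
379: 379 → 139 → 91 → 82 → 68 → 100 → 1  (reaches 1)
380: 380 → 73 → 58 → 89 → 145 → 42 → 20 → 4 → 16 → 37 → 58  (repeats 58)
381: 381 → 74 → 65 → 61 → 37 → 58 → 89 → 145 → 42 → 20 → 4 → 16 → 37  (repeats 37)
382: 382 → 77 → 98 → 145 → 42 → 20 → 4 → 16 → 37 → 58 → 89 → 145  (repeats 145)
383: 383 → 82 → 68 → 100 → 1  (reaches 1)
384: 384 → 89 → 145 → 42 → 20 → 4 → 16 → 37 → 58 → 89  (repeats 89)
happy: 379, 383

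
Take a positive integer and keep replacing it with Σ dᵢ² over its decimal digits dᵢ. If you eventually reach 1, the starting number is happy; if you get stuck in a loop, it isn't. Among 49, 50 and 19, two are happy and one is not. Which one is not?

50

49: 49 → 97 → 130 → 10 → 1  — reaches 1 (happy)
50: 50 → 25 → 29 → 85 → 89 → 145 → 42 → 20 → 4 → 16 → 37 → 58 → 89  — repeats 89 (not happy)
19: 19 → 82 → 68 → 100 → 1  — reaches 1 (happy)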